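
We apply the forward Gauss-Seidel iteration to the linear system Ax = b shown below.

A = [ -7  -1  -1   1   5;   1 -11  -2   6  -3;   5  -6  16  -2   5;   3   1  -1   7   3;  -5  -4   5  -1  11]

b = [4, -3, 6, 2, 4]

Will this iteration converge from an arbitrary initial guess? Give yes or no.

yes

Diagonal D = diag(-7, -11, 16, 7, 11); L, U strict lower/upper.
T_GS = -(D+L)⁻¹U: row 0 first, T[0,1] = -(-1)/(-7) = -0.1429; later rows by forward substitution.
  T[0,:] = [+0.0000 -0.1429 -0.1429 +0.1429 +0.7143]
  T[1,:] = [+0.0000 -0.0130 -0.1948 +0.5584 -0.2078]
  T[2,:] = [+0.0000 +0.0398 -0.0284 +0.2898 -0.6136]
  T[3,:] = [+0.0000 +0.0688 +0.0850 -0.0996 -0.7927]
  T[4,:] = [+0.0000 -0.0815 -0.1151 +0.1272 +0.4560]
eigenvalue magnitudes: 0.5714, 0.2254, 0.2254, 0.0218, 0.0000.
ρ(T) = max|λ| = 0.5714; 0.5714 < 1, so it converges for any x₀.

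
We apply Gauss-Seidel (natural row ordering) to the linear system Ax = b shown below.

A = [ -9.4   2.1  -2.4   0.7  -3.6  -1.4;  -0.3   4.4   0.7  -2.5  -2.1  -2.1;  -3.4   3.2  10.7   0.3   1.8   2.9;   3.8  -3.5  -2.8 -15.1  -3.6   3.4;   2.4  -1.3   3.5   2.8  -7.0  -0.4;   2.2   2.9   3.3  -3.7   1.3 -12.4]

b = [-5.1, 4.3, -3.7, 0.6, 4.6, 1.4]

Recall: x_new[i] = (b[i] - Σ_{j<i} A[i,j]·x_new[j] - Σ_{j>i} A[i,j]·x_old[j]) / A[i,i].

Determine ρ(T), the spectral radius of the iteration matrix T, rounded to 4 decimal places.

0.8651

Write A = D+L+U with D = diag(-9.4, 4.4, 10.7, -15.1, -7, -12.4).
T_GS = -(D+L)⁻¹U: row 0 first, T[0,4] = -(-3.6)/(-9.4) = -0.3830; later rows by forward substitution.
  T[0,:] = [+0.0000 +0.2234 -0.2553 +0.0745 -0.3830 -0.1489]
  T[1,:] = [+0.0000 +0.0152 -0.1765 +0.5733 +0.4512 +0.4671]
  T[2,:] = [+0.0000 +0.0664 -0.0283 -0.1758 -0.4248 -0.4581]
  T[3,:] = [+0.0000 +0.0404 -0.0181 -0.0815 -0.3606 +0.1643]
  T[4,:] = [+0.0000 +0.1231 -0.0762 -0.2015 -0.5717 -0.3582]
  T[5,:] = [+0.0000 +0.0617 -0.0967 +0.1037 -0.0278 -0.1257]
moduli |λ_i(T)| = 0.8651, 0.3082, 0.2399, 0.0061, 0.0061, 0.0000.
ρ = 0.8651; 0.8651 < 1: convergent.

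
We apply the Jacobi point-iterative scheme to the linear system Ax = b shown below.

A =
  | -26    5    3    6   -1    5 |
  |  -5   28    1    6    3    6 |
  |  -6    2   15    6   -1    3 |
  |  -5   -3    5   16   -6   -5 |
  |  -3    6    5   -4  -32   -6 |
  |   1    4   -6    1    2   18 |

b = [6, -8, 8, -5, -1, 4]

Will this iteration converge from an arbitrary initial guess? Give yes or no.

Diagonal D = diag(-26, 28, 15, 16, -32, 18); L, U strict lower/upper.
T_J = -D⁻¹(L+U): T[5,3] = -(1)/(18) = -0.0556; T[5,5] = 0.
  T[0,:] = [+0.0000, +0.1923, +0.1154, +0.2308, -0.0385, +0.1923]
  T[1,:] = [+0.1786, +0.0000, -0.0357, -0.2143, -0.1071, -0.2143]
  T[2,:] = [+0.4000, -0.1333, +0.0000, -0.4000, +0.0667, -0.2000]
  T[3,:] = [+0.3125, +0.1875, -0.3125, +0.0000, +0.3750, +0.3125]
  T[4,:] = [-0.0938, +0.1875, +0.1562, -0.1250, +0.0000, -0.1875]
  T[5,:] = [-0.0556, -0.2222, +0.3333, -0.0556, -0.1111, +0.0000]
|eigenvalues of T|: 0.6422, 0.3009, 0.3009, 0.2535, 0.1537, 0.1537.
ρ(T) = max|λ| = 0.6422; 0.6422 < 1: convergent.

yes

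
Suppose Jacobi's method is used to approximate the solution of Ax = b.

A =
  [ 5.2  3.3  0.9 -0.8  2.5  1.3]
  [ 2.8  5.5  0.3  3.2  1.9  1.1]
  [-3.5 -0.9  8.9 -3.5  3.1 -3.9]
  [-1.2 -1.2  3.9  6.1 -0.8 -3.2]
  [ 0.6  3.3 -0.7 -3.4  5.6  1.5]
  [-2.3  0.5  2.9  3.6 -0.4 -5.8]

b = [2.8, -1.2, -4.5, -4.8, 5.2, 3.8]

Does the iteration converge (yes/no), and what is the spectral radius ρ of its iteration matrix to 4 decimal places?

no, ρ = 1.1332

Diagonal D = diag(5.2, 5.5, 8.9, 6.1, 5.6, -5.8); L, U strict lower/upper.
T_J = -D⁻¹(L+U): T[0,3] = -(-0.8)/(5.2) = +0.1538; T[0,0] = 0.
  T[0,:] = [+0.0000 -0.6346 -0.1731 +0.1538 -0.4808 -0.2500]
  T[1,:] = [-0.5091 +0.0000 -0.0545 -0.5818 -0.3455 -0.2000]
  T[2,:] = [+0.3933 +0.1011 +0.0000 +0.3933 -0.3483 +0.4382]
  T[3,:] = [+0.1967 +0.1967 -0.6393 +0.0000 +0.1311 +0.5246]
  T[4,:] = [-0.1071 -0.5893 +0.1250 +0.6071 +0.0000 -0.2679]
  T[5,:] = [-0.3966 +0.0862 +0.5000 +0.6207 -0.0690 +0.0000]
moduli |λ_i(T)| = 1.1332, 0.6583, 0.5151, 0.4199, 0.4199, 0.2063.
ρ(T) = max|λ| = 1.1332; 1.1332 > 1 ⇒ diverges.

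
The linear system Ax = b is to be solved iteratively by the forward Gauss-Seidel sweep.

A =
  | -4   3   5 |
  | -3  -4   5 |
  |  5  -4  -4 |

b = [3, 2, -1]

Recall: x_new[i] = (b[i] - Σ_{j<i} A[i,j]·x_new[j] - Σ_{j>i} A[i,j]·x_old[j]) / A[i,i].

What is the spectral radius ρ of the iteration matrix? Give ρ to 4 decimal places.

1.4795

A = D + L + U where D = diag(-4, -4, -4).
T_GS = -(D+L)⁻¹U: row 0 first, T[0,2] = -(5)/(-4) = +1.2500; later rows by forward substitution.
  T[0,:] = [+0.0000, +0.7500, +1.2500]
  T[1,:] = [+0.0000, -0.5625, +0.3125]
  T[2,:] = [+0.0000, +1.5000, +1.2500]
|roots of det(T-λI)|: 1.4795, 0.7920, 0.0000.
ρ = 1.4795; 1.4795 > 1: divergent.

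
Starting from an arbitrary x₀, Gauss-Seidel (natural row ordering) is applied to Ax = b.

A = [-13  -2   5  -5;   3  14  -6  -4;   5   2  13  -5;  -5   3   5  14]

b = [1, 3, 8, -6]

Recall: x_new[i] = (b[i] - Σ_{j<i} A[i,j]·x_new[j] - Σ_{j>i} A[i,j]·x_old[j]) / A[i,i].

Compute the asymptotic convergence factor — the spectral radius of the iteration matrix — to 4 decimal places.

0.5728

A = D + L + U where D = diag(-13, 14, 13, 14).
Gauss-Seidel: T = -(D+L)⁻¹U, row 0 first, T[0,3] = -(-5)/(-13) = -0.3846; later rows by forward substitution.
  T[0,:] = [+0.0000  -0.1538  +0.3846  -0.3846]
  T[1,:] = [+0.0000  +0.0330  +0.3462  +0.3681]
  T[2,:] = [+0.0000  +0.0541  -0.2012  +0.4759]
  T[3,:] = [+0.0000  -0.0813  +0.1350  -0.3862]
eigenvalue magnitudes: 0.5728, 0.1257, 0.1257, 0.0000.
ρ = 0.5728; 0.5728 < 1, so it converges for any x₀.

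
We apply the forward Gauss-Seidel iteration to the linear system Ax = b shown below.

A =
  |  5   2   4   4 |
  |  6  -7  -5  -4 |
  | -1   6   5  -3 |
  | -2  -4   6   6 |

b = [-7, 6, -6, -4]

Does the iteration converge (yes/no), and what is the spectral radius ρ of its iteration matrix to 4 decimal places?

no, ρ = 1.1706

Diagonal D = diag(5, -7, 5, 6); L, U strict lower/upper.
GS T = -(D+L)⁻¹U: row 0 first, T[0,2] = -(4)/(5) = -0.8000; later rows by forward substitution.
  T[0,:] = [+0.0000 -0.4000 -0.8000 -0.8000]
  T[1,:] = [+0.0000 -0.3429 -1.4000 -1.2571]
  T[2,:] = [+0.0000 +0.3314 +1.5200 +1.9486]
  T[3,:] = [+0.0000 -0.6933 -2.7200 -3.0533]
eigenvalue magnitudes: 1.1706, 0.7690, 0.0635, 0.0000.
spectral radius ρ = 1.1706; 1.1706 > 1, so it fails to converge.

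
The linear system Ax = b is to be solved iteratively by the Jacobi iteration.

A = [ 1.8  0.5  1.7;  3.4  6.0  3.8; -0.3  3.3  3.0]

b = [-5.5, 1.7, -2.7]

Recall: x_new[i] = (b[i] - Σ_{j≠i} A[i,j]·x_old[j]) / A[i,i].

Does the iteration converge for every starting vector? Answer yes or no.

no

Diagonal D = diag(1.8, 6, 3); L, U strict lower/upper.
Jacobi T = -D⁻¹(L+U): T[1,2] = -(3.8)/(6) = -0.6333; T[1,1] = 0.
  T[0,:] = [+0.0000, -0.2778, -0.9444]
  T[1,:] = [-0.5667, +0.0000, -0.6333]
  T[2,:] = [+0.1000, -1.1000, +0.0000]
|eigenvalues of T|: 1.1256, 0.7123, 0.7123.
ρ(T) = max|λ| = 1.1256; 1.1256 > 1: divergent.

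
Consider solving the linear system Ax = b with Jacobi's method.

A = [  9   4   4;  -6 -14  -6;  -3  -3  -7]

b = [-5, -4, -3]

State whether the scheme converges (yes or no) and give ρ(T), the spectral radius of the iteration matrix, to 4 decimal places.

yes, ρ = 0.8676

Write A = D+L+U with D = diag(9, -14, -7).
Jacobi T = -D⁻¹(L+U): T[2,0] = -(-3)/(-7) = -0.4286; T[2,2] = 0.
  T[0,:] = [+0.0000  -0.4444  -0.4444]
  T[1,:] = [-0.4286  +0.0000  -0.4286]
  T[2,:] = [-0.4286  -0.4286  +0.0000]
eigenvalue magnitudes: 0.8676, 0.4391, 0.4286.
ρ = 0.8676; 0.8676 < 1: convergent.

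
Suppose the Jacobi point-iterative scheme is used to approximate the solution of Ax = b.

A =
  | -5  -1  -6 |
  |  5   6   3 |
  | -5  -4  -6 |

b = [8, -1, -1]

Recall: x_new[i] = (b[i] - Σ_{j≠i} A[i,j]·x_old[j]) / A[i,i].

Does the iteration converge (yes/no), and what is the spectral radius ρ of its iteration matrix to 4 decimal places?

no, ρ = 1.4237

Let D = diag(-5, 6, -6); L, U the strict triangles.
Jacobi T = -D⁻¹(L+U): T[0,1] = -(-1)/(-5) = -0.2000; T[0,0] = 0.
  T[0,:] = [+0.0000  -0.2000  -1.2000]
  T[1,:] = [-0.8333  +0.0000  -0.5000]
  T[2,:] = [-0.8333  -0.6667  +0.0000]
|eigenvalues of T|: 1.4237, 0.7258, 0.7258.
ρ = 1.4237; 1.4237 > 1 ⇒ diverges.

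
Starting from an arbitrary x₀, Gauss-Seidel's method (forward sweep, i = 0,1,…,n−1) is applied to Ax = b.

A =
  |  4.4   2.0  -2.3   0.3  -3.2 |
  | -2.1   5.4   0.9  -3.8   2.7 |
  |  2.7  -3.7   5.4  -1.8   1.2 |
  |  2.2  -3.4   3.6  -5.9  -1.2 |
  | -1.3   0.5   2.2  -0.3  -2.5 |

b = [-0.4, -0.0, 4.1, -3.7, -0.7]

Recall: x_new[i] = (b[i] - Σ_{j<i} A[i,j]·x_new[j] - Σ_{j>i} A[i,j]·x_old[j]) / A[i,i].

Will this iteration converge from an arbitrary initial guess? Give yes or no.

Diagonal D = diag(4.4, 5.4, 5.4, -5.9, -2.5); L, U strict lower/upper.
T_GS = -(D+L)⁻¹U: row 0 first, T[0,4] = -(-3.2)/(4.4) = +0.7273; later rows by forward substitution.
  T[0,:] = [+0.0000 -0.4545 +0.5227 -0.0682 +0.7273]
  T[1,:] = [+0.0000 -0.1768 +0.0366 +0.6772 -0.2172]
  T[2,:] = [+0.0000 +0.1062 -0.2363 +0.8314 -0.7347]
  T[3,:] = [+0.0000 -0.0029 +0.0296 +0.0916 -0.2553]
  T[4,:] = [+0.0000 +0.2948 -0.4760 +0.8915 -1.0375]
moduli |λ_i(T)| = 1.1447, 0.1736, 0.1736, 0.0774, 0.0000.
ρ(T) = max|λ| = 1.1447; 1.1447 > 1: divergent.

no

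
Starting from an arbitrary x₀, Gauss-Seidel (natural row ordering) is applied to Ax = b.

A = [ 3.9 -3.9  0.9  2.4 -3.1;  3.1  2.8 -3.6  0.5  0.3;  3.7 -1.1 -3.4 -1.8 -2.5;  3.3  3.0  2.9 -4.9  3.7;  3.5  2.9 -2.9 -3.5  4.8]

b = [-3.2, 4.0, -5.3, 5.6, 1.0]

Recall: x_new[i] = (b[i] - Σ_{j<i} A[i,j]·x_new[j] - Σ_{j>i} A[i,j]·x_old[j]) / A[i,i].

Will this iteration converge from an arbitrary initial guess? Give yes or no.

Diagonal D = diag(3.9, 2.8, -3.4, -4.9, 4.8); L, U strict lower/upper.
GS T = -(D+L)⁻¹U: row 0 first, T[0,1] = -(-3.9)/(3.9) = +1.0000; later rows by forward substitution.
  T[0,:] = [+0.0000, +1.0000, -0.2308, -0.6154, +0.7949]
  T[1,:] = [+0.0000, -1.1071, +1.5412, +0.5027, -0.9872]
  T[2,:] = [+0.0000, +1.4464, -0.7498, -1.3617, +0.4491]
  T[3,:] = [+0.0000, +0.8517, +0.3444, -0.9126, +0.9518]
  T[4,:] = [+0.0000, +1.4346, -0.9647, -1.3432, +0.9822]
moduli |λ_i(T)| = 1.6089, 0.8060, 0.8060, 0.3586, 0.0000.
spectral radius ρ = 1.6089; 1.6089 > 1: divergent.

no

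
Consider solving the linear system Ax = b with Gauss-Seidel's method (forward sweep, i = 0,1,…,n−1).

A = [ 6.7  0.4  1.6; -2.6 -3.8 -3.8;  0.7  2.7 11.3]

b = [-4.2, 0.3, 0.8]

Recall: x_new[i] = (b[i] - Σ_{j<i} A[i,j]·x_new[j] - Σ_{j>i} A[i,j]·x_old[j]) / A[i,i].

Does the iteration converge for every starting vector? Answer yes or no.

yes

Write A = D+L+U with D = diag(6.7, -3.8, 11.3).
T_GS = -(D+L)⁻¹U: row 0 first, T[0,1] = -(0.4)/(6.7) = -0.0597; later rows by forward substitution.
  T[0,:] = [+0.0000 -0.0597 -0.2388]
  T[1,:] = [+0.0000 +0.0408 -0.8366]
  T[2,:] = [+0.0000 -0.0061 +0.2147]
eigenvalue magnitudes: 0.2401, 0.0154, 0.0000.
spectral radius ρ = 0.2401; 0.2401 < 1, so it converges for any x₀.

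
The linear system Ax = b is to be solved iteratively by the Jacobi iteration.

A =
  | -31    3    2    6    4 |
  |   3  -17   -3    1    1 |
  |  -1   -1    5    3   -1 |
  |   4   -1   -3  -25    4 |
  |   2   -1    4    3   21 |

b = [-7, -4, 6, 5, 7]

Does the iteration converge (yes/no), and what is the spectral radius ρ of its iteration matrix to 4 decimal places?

Diagonal D = diag(-31, -17, 5, -25, 21); L, U strict lower/upper.
Jacobi: T = -D⁻¹(L+U), T[2,4] = -(-1)/(5) = +0.2000; T[2,2] = 0.
  T[0,:] = [+0.0000 +0.0968 +0.0645 +0.1935 +0.1290]
  T[1,:] = [+0.1765 +0.0000 -0.1765 +0.0588 +0.0588]
  T[2,:] = [+0.2000 +0.2000 +0.0000 -0.6000 +0.2000]
  T[3,:] = [+0.1600 -0.0400 -0.1200 +0.0000 +0.1600]
  T[4,:] = [-0.0952 +0.0476 -0.1905 -0.1429 +0.0000]
eigenvalue magnitudes: 0.3455, 0.2474, 0.2474, 0.2103, 0.2103.
spectral radius ρ = 0.3455; 0.3455 < 1 ⇒ converges.

yes, ρ = 0.3455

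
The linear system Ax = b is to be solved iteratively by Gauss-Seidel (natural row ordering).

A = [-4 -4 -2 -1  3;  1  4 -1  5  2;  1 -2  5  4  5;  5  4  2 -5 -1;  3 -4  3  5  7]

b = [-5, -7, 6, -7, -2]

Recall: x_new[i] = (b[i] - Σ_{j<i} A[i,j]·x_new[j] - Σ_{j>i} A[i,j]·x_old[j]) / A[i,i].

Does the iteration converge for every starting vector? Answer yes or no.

no

Let D = diag(-4, 4, 5, -5, 7); L, U the strict triangles.
Gauss-Seidel: T = -(D+L)⁻¹U, row 0 first, T[0,4] = -(3)/(-4) = +0.7500; later rows by forward substitution.
  T[0,:] = [+0.0000 -1.0000 -0.5000 -0.2500 +0.7500]
  T[1,:] = [+0.0000 +0.2500 +0.3750 -1.1875 -0.6875]
  T[2,:] = [+0.0000 +0.3000 +0.2500 -1.2250 -1.4250]
  T[3,:] = [+0.0000 -0.6800 -0.1000 -1.6900 -0.5700]
  T[4,:] = [+0.0000 +0.9286 +0.3929 +1.1607 +0.3036]
|eigenvalues of T|: 1.4544, 0.6975, 0.6975, 0.0242, 0.0000.
ρ(T) = max|λ| = 1.4544; 1.4544 > 1: divergent.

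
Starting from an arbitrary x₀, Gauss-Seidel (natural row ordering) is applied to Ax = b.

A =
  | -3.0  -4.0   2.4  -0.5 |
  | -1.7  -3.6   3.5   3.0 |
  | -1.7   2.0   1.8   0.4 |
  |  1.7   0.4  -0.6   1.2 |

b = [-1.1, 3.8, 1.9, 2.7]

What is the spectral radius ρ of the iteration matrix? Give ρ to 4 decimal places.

A = D + L + U where D = diag(-3, -3.6, 1.8, 1.2).
T_GS = -(D+L)⁻¹U: row 0 first, T[0,1] = -(-4)/(-3) = -1.3333; later rows by forward substitution.
  T[0,:] = [+0.0000  -1.3333  +0.8000  -0.1667]
  T[1,:] = [+0.0000  +0.6296  +0.5944  +0.9120]
  T[2,:] = [+0.0000  -1.9588  +0.0951  -1.3930]
  T[3,:] = [+0.0000  +0.6996  -1.2840  -0.7644]
moduli |λ_i(T)| = 1.4476, 1.1662, 0.2417, 0.0000.
ρ = 1.4476; 1.4476 > 1: divergent.

1.4476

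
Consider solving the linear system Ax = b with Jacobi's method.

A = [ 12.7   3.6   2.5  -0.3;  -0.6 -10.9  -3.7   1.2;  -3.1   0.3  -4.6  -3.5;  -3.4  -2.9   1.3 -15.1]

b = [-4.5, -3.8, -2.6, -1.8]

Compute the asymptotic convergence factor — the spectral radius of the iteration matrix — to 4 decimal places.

Let D = diag(12.7, -10.9, -4.6, -15.1); L, U the strict triangles.
Jacobi: T = -D⁻¹(L+U), T[3,0] = -(-3.4)/(-15.1) = -0.2252; T[3,3] = 0.
  T[0,:] = [+0.0000, -0.2835, -0.1969, +0.0236]
  T[1,:] = [-0.0550, +0.0000, -0.3394, +0.1101]
  T[2,:] = [-0.6739, +0.0652, +0.0000, -0.7609]
  T[3,:] = [-0.2252, -0.1921, +0.0861, +0.0000]
|roots of det(T-λI)|: 0.5848, 0.4888, 0.4888, 0.1636.
spectral radius ρ = 0.5848; 0.5848 < 1, so it converges for any x₀.

0.5848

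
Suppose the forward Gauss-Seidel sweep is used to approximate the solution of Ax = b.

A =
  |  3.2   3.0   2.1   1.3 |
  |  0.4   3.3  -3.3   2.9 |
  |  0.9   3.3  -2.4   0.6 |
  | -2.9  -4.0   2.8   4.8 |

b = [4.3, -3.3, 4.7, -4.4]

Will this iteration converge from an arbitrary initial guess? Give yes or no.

Diagonal D = diag(3.2, 3.3, -2.4, 4.8); L, U strict lower/upper.
Gauss-Seidel: T = -(D+L)⁻¹U, row 0 first, T[0,3] = -(1.3)/(3.2) = -0.4062; later rows by forward substitution.
  T[0,:] = [+0.0000 -0.9375 -0.6562 -0.4062]
  T[1,:] = [+0.0000 +0.1136 +1.0795 -0.8295]
  T[2,:] = [+0.0000 -0.1953 +1.2383 -1.0430]
  T[3,:] = [+0.0000 -0.3578 -0.2192 -0.3283]
|λ(T)| sorted: 1.3939, 0.5537, 0.1835, 0.0000.
spectral radius ρ = 1.3939; 1.3939 > 1, so it fails to converge.

no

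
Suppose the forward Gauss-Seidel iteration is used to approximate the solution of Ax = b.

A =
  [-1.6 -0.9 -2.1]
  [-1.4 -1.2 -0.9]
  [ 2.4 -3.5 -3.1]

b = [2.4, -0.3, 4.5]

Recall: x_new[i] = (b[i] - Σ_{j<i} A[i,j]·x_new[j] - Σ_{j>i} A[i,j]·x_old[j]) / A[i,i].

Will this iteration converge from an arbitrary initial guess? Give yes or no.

Diagonal D = diag(-1.6, -1.2, -3.1); L, U strict lower/upper.
GS T = -(D+L)⁻¹U: row 0 first, T[0,2] = -(-2.1)/(-1.6) = -1.3125; later rows by forward substitution.
  T[0,:] = [+0.0000  -0.5625  -1.3125]
  T[1,:] = [+0.0000  +0.6562  +0.7812]
  T[2,:] = [+0.0000  -1.1764  -1.8982]
|roots of det(T-λI)|: 1.4649, 0.2230, 0.0000.
ρ = 1.4649; 1.4649 > 1 ⇒ diverges.

no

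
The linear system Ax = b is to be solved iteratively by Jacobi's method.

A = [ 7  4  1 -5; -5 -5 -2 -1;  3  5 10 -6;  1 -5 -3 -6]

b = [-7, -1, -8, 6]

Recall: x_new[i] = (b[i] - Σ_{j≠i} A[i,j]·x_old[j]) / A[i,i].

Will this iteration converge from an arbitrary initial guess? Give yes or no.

no

Diagonal D = diag(7, -5, 10, -6); L, U strict lower/upper.
T_J = -D⁻¹(L+U): T[0,3] = -(-5)/(7) = +0.7143; T[0,0] = 0.
  T[0,:] = [+0.0000  -0.5714  -0.1429  +0.7143]
  T[1,:] = [-1.0000  +0.0000  -0.4000  -0.2000]
  T[2,:] = [-0.3000  -0.5000  +0.0000  +0.6000]
  T[3,:] = [+0.1667  -0.8333  -0.5000  +0.0000]
moduli |λ_i(T)| = 1.1473, 0.8595, 0.8595, 0.1691.
ρ(T) = max|λ| = 1.1473; 1.1473 > 1: divergent.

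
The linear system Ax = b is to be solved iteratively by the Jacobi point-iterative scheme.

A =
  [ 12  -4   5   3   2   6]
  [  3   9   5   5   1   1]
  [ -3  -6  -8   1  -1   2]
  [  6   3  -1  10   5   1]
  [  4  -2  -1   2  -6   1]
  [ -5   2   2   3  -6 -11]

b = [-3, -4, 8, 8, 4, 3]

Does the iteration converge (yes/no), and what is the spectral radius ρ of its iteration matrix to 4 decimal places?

no, ρ = 1.1552

A = D + L + U where D = diag(12, 9, -8, 10, -6, -11).
Jacobi T = -D⁻¹(L+U): T[0,4] = -(2)/(12) = -0.1667; T[0,0] = 0.
  T[0,:] = [+0.0000  +0.3333  -0.4167  -0.2500  -0.1667  -0.5000]
  T[1,:] = [-0.3333  +0.0000  -0.5556  -0.5556  -0.1111  -0.1111]
  T[2,:] = [-0.3750  -0.7500  +0.0000  +0.1250  -0.1250  +0.2500]
  T[3,:] = [-0.6000  -0.3000  +0.1000  +0.0000  -0.5000  -0.1000]
  T[4,:] = [+0.6667  -0.3333  -0.1667  +0.3333  +0.0000  +0.1667]
  T[5,:] = [-0.4545  +0.1818  +0.1818  +0.2727  -0.5455  +0.0000]
|λ(T)| sorted: 1.1552, 0.8663, 0.7298, 0.7298, 0.3385, 0.1142.
ρ(T) = max|λ| = 1.1552; 1.1552 > 1: divergent.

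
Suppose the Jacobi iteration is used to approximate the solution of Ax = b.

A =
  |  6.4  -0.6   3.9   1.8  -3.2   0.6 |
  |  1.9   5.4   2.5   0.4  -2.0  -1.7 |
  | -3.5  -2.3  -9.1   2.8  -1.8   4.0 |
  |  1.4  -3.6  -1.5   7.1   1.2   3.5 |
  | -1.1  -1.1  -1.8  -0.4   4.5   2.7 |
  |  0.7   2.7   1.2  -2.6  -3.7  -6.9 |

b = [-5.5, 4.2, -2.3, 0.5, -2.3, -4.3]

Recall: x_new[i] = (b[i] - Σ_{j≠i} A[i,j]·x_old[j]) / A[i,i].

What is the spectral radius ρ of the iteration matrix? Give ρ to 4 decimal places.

Let D = diag(6.4, 5.4, -9.1, 7.1, 4.5, -6.9); L, U the strict triangles.
Jacobi T = -D⁻¹(L+U): T[4,3] = -(-0.4)/(4.5) = +0.0889; T[4,4] = 0.
  T[0,:] = [+0.0000, +0.0938, -0.6094, -0.2812, +0.5000, -0.0938]
  T[1,:] = [-0.3519, +0.0000, -0.4630, -0.0741, +0.3704, +0.3148]
  T[2,:] = [-0.3846, -0.2527, +0.0000, +0.3077, -0.1978, +0.4396]
  T[3,:] = [-0.1972, +0.5070, +0.2113, +0.0000, -0.1690, -0.4930]
  T[4,:] = [+0.2444, +0.2444, +0.4000, +0.0889, +0.0000, -0.6000]
  T[5,:] = [+0.1014, +0.3913, +0.1739, -0.3768, -0.5362, +0.0000]
|roots of det(T-λI)|: 1.2618, 0.7153, 0.7153, 0.1283, 0.1283, 0.1031.
ρ(T) = max|λ| = 1.2618; 1.2618 > 1: divergent.

1.2618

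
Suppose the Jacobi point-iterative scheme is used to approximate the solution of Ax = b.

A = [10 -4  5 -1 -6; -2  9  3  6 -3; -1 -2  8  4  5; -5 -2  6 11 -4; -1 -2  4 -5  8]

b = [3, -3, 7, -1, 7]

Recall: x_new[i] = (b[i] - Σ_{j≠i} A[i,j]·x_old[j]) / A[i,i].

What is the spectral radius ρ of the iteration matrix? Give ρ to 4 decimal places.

A = D + L + U where D = diag(10, 9, 8, 11, 8).
T_J = -D⁻¹(L+U): T[3,1] = -(-2)/(11) = +0.1818; T[3,3] = 0.
  T[0,:] = [+0.0000  +0.4000  -0.5000  +0.1000  +0.6000]
  T[1,:] = [+0.2222  +0.0000  -0.3333  -0.6667  +0.3333]
  T[2,:] = [+0.1250  +0.2500  +0.0000  -0.5000  -0.6250]
  T[3,:] = [+0.4545  +0.1818  -0.5455  +0.0000  +0.3636]
  T[4,:] = [+0.1250  +0.2500  -0.5000  +0.6250  +0.0000]
|roots of det(T-λI)|: 1.2124, 0.5756, 0.5756, 0.3447, 0.3447.
ρ = 1.2124; 1.2124 > 1: divergent.

1.2124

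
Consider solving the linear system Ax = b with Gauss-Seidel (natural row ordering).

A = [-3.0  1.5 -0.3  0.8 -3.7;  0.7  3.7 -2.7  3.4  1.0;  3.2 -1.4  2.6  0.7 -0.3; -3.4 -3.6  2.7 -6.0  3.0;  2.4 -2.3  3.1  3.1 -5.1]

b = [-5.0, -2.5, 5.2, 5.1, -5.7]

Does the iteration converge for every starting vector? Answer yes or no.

no

A = D + L + U where D = diag(-3, 3.7, 2.6, -6, -5.1).
T_GS = -(D+L)⁻¹U: row 0 first, T[0,4] = -(-3.7)/(-3) = -1.2333; later rows by forward substitution.
  T[0,:] = [+0.0000  +0.5000  -0.1000  +0.2667  -1.2333]
  T[1,:] = [+0.0000  -0.0946  +0.7486  -0.9694  -0.0369]
  T[2,:] = [+0.0000  -0.6663  +0.5262  -1.1194  +1.6134]
  T[3,:] = [+0.0000  -0.5264  -0.1557  -0.0732  +1.9471]
  T[4,:] = [+0.0000  -0.4470  -0.1595  -0.1623  +1.6005]
eigenvalue magnitudes: 1.5640, 0.4732, 0.4732, 0.0660, 0.0000.
ρ(T) = max|λ| = 1.5640; 1.5640 > 1 ⇒ diverges.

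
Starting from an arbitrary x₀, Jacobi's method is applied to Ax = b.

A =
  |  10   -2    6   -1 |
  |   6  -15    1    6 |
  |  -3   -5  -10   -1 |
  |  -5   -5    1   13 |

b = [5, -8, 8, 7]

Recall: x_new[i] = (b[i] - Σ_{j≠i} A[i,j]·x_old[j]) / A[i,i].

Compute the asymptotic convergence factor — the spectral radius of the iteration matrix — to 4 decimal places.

0.8413

A = D + L + U where D = diag(10, -15, -10, 13).
T_J = -D⁻¹(L+U): T[2,3] = -(-1)/(-10) = -0.1000; T[2,2] = 0.
  T[0,:] = [+0.0000, +0.2000, -0.6000, +0.1000]
  T[1,:] = [+0.4000, +0.0000, +0.0667, +0.4000]
  T[2,:] = [-0.3000, -0.5000, +0.0000, -0.1000]
  T[3,:] = [+0.3846, +0.3846, -0.0769, +0.0000]
|roots of det(T-λI)|: 0.8413, 0.3406, 0.3406, 0.3121.
spectral radius ρ = 0.8413; 0.8413 < 1: convergent.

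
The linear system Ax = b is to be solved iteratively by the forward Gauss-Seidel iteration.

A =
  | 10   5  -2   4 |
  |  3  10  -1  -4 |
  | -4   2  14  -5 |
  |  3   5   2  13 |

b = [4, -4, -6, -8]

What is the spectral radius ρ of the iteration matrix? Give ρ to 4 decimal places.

0.2788

Write A = D+L+U with D = diag(10, 10, 14, 13).
GS T = -(D+L)⁻¹U: row 0 first, T[0,3] = -(4)/(10) = -0.4000; later rows by forward substitution.
  T[0,:] = [+0.0000, -0.5000, +0.2000, -0.4000]
  T[1,:] = [+0.0000, +0.1500, +0.0400, +0.5200]
  T[2,:] = [+0.0000, -0.1643, +0.0514, +0.1686]
  T[3,:] = [+0.0000, +0.0830, -0.0695, -0.1336]
|eigenvalues of T|: 0.2788, 0.1216, 0.1216, 0.0000.
ρ(T) = max|λ| = 0.2788; 0.2788 < 1: convergent.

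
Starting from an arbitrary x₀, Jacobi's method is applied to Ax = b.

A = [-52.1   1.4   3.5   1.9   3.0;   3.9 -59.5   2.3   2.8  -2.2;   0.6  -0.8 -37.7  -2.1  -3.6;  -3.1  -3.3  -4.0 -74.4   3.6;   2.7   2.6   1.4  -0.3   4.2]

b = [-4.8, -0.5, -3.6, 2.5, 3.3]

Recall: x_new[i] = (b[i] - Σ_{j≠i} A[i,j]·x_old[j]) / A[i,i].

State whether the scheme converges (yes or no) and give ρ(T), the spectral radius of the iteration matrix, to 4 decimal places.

yes, ρ = 0.2037

Diagonal D = diag(-52.1, -59.5, -37.7, -74.4, 4.2); L, U strict lower/upper.
Jacobi T = -D⁻¹(L+U): T[1,3] = -(2.8)/(-59.5) = +0.0471; T[1,1] = 0.
  T[0,:] = [+0.0000, +0.0269, +0.0672, +0.0365, +0.0576]
  T[1,:] = [+0.0655, +0.0000, +0.0387, +0.0471, -0.0370]
  T[2,:] = [+0.0159, -0.0212, +0.0000, -0.0557, -0.0955]
  T[3,:] = [-0.0417, -0.0444, -0.0538, +0.0000, +0.0484]
  T[4,:] = [-0.6429, -0.6190, -0.3333, +0.0714, +0.0000]
moduli |λ_i(T)| = 0.2037, 0.1109, 0.1109, 0.0671, 0.0671.
ρ(T) = max|λ| = 0.2037; 0.2037 < 1 ⇒ converges.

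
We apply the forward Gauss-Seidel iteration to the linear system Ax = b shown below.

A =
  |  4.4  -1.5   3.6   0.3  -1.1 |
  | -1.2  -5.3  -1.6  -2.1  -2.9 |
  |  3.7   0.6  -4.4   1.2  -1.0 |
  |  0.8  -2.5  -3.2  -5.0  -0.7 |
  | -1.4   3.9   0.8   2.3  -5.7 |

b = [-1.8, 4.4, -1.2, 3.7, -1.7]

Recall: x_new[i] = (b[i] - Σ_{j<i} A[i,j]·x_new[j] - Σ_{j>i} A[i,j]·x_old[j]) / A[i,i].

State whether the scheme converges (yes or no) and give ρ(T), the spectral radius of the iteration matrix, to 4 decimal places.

yes, ρ = 0.8255

Split A = D + L + U, D = diag(4.4, -5.3, -4.4, -5, -5.7).
T_GS = -(D+L)⁻¹U: row 0 first, T[0,3] = -(0.3)/(4.4) = -0.0682; later rows by forward substitution.
  T[0,:] = [+0.0000  +0.3409  -0.8182  -0.0682  +0.2500]
  T[1,:] = [+0.0000  -0.0772  -0.1166  -0.3808  -0.6038]
  T[2,:] = [+0.0000  +0.2761  -0.7039  +0.1635  -0.0994]
  T[3,:] = [+0.0000  -0.0836  +0.3779  +0.0749  +0.2655]
  T[4,:] = [+0.0000  -0.1315  +0.1748  -0.1906  -0.3813]
eigenvalue magnitudes: 0.8255, 0.3421, 0.0585, 0.0585, 0.0000.
spectral radius ρ = 0.8255; 0.8255 < 1 ⇒ converges.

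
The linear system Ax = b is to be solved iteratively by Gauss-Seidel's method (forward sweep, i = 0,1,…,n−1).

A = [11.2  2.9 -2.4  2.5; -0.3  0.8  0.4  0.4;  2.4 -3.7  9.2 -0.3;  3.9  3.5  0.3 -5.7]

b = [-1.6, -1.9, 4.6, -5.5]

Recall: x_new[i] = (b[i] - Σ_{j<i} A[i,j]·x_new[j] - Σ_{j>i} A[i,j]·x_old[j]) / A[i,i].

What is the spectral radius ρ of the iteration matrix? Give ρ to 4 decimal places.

Write A = D+L+U with D = diag(11.2, 0.8, 9.2, -5.7).
GS T = -(D+L)⁻¹U: row 0 first, T[0,1] = -(2.9)/(11.2) = -0.2589; later rows by forward substitution.
  T[0,:] = [+0.0000 -0.2589 +0.2143 -0.2232]
  T[1,:] = [+0.0000 -0.0971 -0.4196 -0.5837]
  T[2,:] = [+0.0000 +0.0285 -0.2247 -0.1439]
  T[3,:] = [+0.0000 -0.2353 -0.1229 -0.5187]
moduli |λ_i(T)| = 0.7769, 0.1005, 0.0370, 0.0000.
spectral radius ρ = 0.7769; 0.7769 < 1 ⇒ converges.

0.7769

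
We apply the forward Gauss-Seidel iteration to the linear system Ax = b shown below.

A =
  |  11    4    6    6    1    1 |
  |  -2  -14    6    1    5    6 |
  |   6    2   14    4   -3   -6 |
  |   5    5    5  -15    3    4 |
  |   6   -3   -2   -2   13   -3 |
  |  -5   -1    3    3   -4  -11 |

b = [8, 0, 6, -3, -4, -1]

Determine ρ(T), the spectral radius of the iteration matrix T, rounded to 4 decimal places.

Write A = D+L+U with D = diag(11, -14, 14, -15, 13, -11).
GS T = -(D+L)⁻¹U: row 0 first, T[0,4] = -(1)/(11) = -0.0909; later rows by forward substitution.
  T[0,:] = [+0.0000, -0.3636, -0.5455, -0.5455, -0.0909, -0.0909]
  T[1,:] = [+0.0000, +0.0519, +0.5065, +0.1494, +0.3701, +0.4416]
  T[2,:] = [+0.0000, +0.1484, +0.1614, -0.0733, +0.2004, +0.4045]
  T[3,:] = [+0.0000, -0.0544, +0.0408, -0.1565, +0.3599, +0.5184]
  T[4,:] = [+0.0000, +0.1943, +0.3997, +0.2509, +0.2136, +0.5166]
  T[5,:] = [+0.0000, +0.1156, +0.1117, +0.0805, +0.0828, +0.0650]
eigenvalue magnitudes: 0.9378, 0.3761, 0.1672, 0.1672, 0.0948, 0.0000.
spectral radius ρ = 0.9378; 0.9378 < 1: convergent.

0.9378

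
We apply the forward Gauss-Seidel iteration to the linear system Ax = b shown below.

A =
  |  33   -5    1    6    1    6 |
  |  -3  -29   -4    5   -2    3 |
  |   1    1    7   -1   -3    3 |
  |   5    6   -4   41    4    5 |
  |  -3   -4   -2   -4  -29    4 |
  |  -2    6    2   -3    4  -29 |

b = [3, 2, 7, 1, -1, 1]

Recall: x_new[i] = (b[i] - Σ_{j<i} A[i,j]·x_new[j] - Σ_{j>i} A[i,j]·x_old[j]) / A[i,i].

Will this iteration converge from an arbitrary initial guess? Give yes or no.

A = D + L + U where D = diag(33, -29, 7, 41, -29, -29).
T_GS = -(D+L)⁻¹U: row 0 first, T[0,5] = -(6)/(33) = -0.1818; later rows by forward substitution.
  T[0,:] = [+0.0000, +0.1515, -0.0303, -0.1818, -0.0303, -0.1818]
  T[1,:] = [+0.0000, -0.0157, -0.1348, +0.1912, -0.0658, +0.1223]
  T[2,:] = [+0.0000, -0.0194, +0.0236, +0.1415, +0.4423, -0.4201]
  T[3,:] = [+0.0000, -0.0181, +0.0257, +0.0080, -0.0411, -0.1587]
  T[4,:] = [+0.0000, -0.0097, +0.0166, -0.0184, -0.0126, +0.1907]
  T[5,:] = [+0.0000, -0.0145, -0.0246, +0.0585, +0.0215, +0.0516]
|roots of det(T-λI)|: 0.1754, 0.1310, 0.1059, 0.1059, 0.0107, 0.0000.
spectral radius ρ = 0.1754; 0.1754 < 1, so it converges for any x₀.

yes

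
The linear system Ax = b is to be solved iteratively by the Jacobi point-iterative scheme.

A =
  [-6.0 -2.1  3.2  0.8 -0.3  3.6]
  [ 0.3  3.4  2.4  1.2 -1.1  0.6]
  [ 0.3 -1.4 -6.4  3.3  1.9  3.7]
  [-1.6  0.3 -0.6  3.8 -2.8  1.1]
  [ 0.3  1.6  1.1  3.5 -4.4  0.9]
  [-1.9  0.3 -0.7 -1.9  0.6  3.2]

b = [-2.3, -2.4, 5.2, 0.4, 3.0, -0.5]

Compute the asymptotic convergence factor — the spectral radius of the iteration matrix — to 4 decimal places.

1.2901

A = D + L + U where D = diag(-6, 3.4, -6.4, 3.8, -4.4, 3.2).
Jacobi: T = -D⁻¹(L+U), T[4,0] = -(0.3)/(-4.4) = +0.0682; T[4,4] = 0.
  T[0,:] = [+0.0000 -0.3500 +0.5333 +0.1333 -0.0500 +0.6000]
  T[1,:] = [-0.0882 +0.0000 -0.7059 -0.3529 +0.3235 -0.1765]
  T[2,:] = [+0.0469 -0.2188 +0.0000 +0.5156 +0.2969 +0.5781]
  T[3,:] = [+0.4211 -0.0789 +0.1579 +0.0000 +0.7368 -0.2895]
  T[4,:] = [+0.0682 +0.3636 +0.2500 +0.7955 +0.0000 +0.2045]
  T[5,:] = [+0.5938 -0.0938 +0.2188 +0.5938 -0.1875 +0.0000]
|λ(T)| sorted: 1.2901, 0.8371, 0.7012, 0.7012, 0.5592, 0.0734.
ρ = 1.2901; 1.2901 > 1 ⇒ diverges.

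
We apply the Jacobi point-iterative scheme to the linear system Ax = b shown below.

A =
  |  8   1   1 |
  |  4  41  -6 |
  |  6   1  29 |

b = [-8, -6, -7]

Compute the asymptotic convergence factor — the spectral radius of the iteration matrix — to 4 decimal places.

0.2198

Split A = D + L + U, D = diag(8, 41, 29).
Jacobi: T = -D⁻¹(L+U), T[1,0] = -(4)/(41) = -0.0976; T[1,1] = 0.
  T[0,:] = [+0.0000, -0.1250, -0.1250]
  T[1,:] = [-0.0976, +0.0000, +0.1463]
  T[2,:] = [-0.2069, -0.0345, +0.0000]
moduli |λ_i(T)| = 0.2198, 0.1237, 0.1237.
ρ = 0.2198; 0.2198 < 1: convergent.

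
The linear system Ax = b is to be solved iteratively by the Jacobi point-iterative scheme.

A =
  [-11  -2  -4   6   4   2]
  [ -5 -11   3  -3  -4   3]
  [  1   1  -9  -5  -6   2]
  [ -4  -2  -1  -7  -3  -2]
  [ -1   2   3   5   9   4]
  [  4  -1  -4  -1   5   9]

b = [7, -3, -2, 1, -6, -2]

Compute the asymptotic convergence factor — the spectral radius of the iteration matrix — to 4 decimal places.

Write A = D+L+U with D = diag(-11, -11, -9, -7, 9, 9).
Jacobi T = -D⁻¹(L+U): T[5,1] = -(-1)/(9) = +0.1111; T[5,5] = 0.
  T[0,:] = [+0.0000  -0.1818  -0.3636  +0.5455  +0.3636  +0.1818]
  T[1,:] = [-0.4545  +0.0000  +0.2727  -0.2727  -0.3636  +0.2727]
  T[2,:] = [+0.1111  +0.1111  +0.0000  -0.5556  -0.6667  +0.2222]
  T[3,:] = [-0.5714  -0.2857  -0.1429  +0.0000  -0.4286  -0.2857]
  T[4,:] = [+0.1111  -0.2222  -0.3333  -0.5556  +0.0000  -0.4444]
  T[5,:] = [-0.4444  +0.1111  +0.4444  +0.1111  -0.5556  +0.0000]
eigenvalue magnitudes: 1.1205, 0.7756, 0.4828, 0.4828, 0.1119, 0.1119.
spectral radius ρ = 1.1205; 1.1205 > 1: divergent.

1.1205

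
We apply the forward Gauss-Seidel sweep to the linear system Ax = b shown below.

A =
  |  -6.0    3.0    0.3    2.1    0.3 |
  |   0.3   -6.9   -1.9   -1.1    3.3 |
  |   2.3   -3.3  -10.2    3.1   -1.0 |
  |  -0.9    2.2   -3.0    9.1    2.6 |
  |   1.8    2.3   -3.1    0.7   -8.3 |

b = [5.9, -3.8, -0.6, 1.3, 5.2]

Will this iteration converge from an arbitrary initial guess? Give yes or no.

yes

A = D + L + U where D = diag(-6, -6.9, -10.2, 9.1, -8.3).
GS T = -(D+L)⁻¹U: row 0 first, T[0,4] = -(0.3)/(-6) = +0.0500; later rows by forward substitution.
  T[0,:] = [+0.0000 +0.5000 +0.0500 +0.3500 +0.0500]
  T[1,:] = [+0.0000 +0.0217 -0.2732 -0.1442 +0.4804]
  T[2,:] = [+0.0000 +0.1057 +0.0997 +0.4295 -0.2422]
  T[3,:] = [+0.0000 +0.0790 +0.1038 +0.2111 -0.4768]
  T[4,:] = [+0.0000 +0.0816 -0.0933 -0.1067 +0.1942]
|λ(T)| sorted: 0.5843, 0.1654, 0.1638, 0.1638, 0.0000.
ρ = 0.5843; 0.5843 < 1: convergent.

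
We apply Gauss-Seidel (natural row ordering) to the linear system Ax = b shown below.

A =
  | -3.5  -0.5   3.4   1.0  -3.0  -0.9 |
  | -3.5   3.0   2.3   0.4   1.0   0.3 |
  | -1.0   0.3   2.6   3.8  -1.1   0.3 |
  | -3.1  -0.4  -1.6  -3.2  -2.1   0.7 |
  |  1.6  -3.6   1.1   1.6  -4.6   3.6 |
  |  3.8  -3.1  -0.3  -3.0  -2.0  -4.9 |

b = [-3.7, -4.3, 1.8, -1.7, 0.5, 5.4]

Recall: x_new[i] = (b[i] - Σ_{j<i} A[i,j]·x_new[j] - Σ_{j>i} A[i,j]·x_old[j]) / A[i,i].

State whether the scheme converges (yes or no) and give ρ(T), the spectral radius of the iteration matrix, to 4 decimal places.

Split A = D + L + U, D = diag(-3.5, 3, 2.6, -3.2, -4.6, -4.9).
Gauss-Seidel: T = -(D+L)⁻¹U, row 0 first, T[0,5] = -(-0.9)/(-3.5) = -0.2571; later rows by forward substitution.
  T[0,:] = [+0.0000, -0.1429, +0.9714, +0.2857, -0.8571, -0.2571]
  T[1,:] = [+0.0000, -0.1667, +0.3667, +0.2000, -1.3333, -0.4000]
  T[2,:] = [+0.0000, -0.0357, +0.3313, -1.3747, +0.2473, -0.1681]
  T[3,:] = [+0.0000, +0.1771, -1.1526, +0.3856, +0.2171, +0.6019]
  T[4,:] = [+0.0000, +0.1338, -0.2707, -0.2518, +0.8800, +1.1754]
  T[5,:] = [+0.0000, -0.1662, +1.3172, +0.0459, -0.3285, -0.7843]
moduli |λ_i(T)| = 1.4620, 0.9580, 0.3924, 0.3406, 0.3406, 0.0000.
ρ(T) = max|λ| = 1.4620; 1.4620 > 1, so it fails to converge.

no, ρ = 1.4620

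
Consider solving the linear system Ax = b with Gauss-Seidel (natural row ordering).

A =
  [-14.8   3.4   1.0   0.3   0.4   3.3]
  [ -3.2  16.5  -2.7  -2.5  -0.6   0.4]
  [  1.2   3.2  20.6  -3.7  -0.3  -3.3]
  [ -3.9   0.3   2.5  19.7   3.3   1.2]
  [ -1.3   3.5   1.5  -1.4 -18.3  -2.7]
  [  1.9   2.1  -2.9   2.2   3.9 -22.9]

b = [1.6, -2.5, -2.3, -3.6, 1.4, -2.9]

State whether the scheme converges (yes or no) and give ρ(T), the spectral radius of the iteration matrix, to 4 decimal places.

A = D + L + U where D = diag(-14.8, 16.5, 20.6, 19.7, -18.3, -22.9).
Gauss-Seidel: T = -(D+L)⁻¹U, row 0 first, T[0,5] = -(3.3)/(-14.8) = +0.2230; later rows by forward substitution.
  T[0,:] = [+0.0000  +0.2297  +0.0676  +0.0203  +0.0270  +0.2230]
  T[1,:] = [+0.0000  +0.0446  +0.1767  +0.1554  +0.0416  +0.0190]
  T[2,:] = [+0.0000  -0.0203  -0.0314  +0.1543  +0.0065  +0.1443]
  T[3,:] = [+0.0000  +0.0474  +0.0147  -0.0179  -0.1636  -0.0354]
  T[4,:] = [+0.0000  -0.0131  +0.0253  +0.0423  +0.0191  -0.1452]
  T[5,:] = [+0.0000  +0.0280  +0.0315  +0.0019  -0.0072  -0.0262]
|roots of det(T-λI)|: 0.1626, 0.1199, 0.1199, 0.1169, 0.0507, 0.0000.
ρ(T) = max|λ| = 0.1626; 0.1626 < 1 ⇒ converges.

yes, ρ = 0.1626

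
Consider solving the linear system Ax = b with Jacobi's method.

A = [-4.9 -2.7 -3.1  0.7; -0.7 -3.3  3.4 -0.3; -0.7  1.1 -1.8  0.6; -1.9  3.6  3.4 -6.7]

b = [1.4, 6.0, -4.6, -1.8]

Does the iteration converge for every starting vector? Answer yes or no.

Split A = D + L + U, D = diag(-4.9, -3.3, -1.8, -6.7).
T_J = -D⁻¹(L+U): T[0,1] = -(-2.7)/(-4.9) = -0.5510; T[0,0] = 0.
  T[0,:] = [+0.0000  -0.5510  -0.6327  +0.1429]
  T[1,:] = [-0.2121  +0.0000  +1.0303  -0.0909]
  T[2,:] = [-0.3889  +0.6111  +0.0000  +0.3333]
  T[3,:] = [-0.2836  +0.5373  +0.5075  +0.0000]
|roots of det(T-λI)|: 1.2146, 0.6957, 0.4187, 0.1002.
spectral radius ρ = 1.2146; 1.2146 > 1 ⇒ diverges.

no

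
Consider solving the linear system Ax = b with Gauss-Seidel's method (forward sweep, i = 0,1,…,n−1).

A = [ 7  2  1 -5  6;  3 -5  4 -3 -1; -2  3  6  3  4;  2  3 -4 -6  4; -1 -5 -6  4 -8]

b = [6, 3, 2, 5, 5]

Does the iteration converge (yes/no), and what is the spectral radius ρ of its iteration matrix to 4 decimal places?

no, ρ = 1.1937

Diagonal D = diag(7, -5, 6, -6, -8); L, U strict lower/upper.
T_GS = -(D+L)⁻¹U: row 0 first, T[0,2] = -(1)/(7) = -0.1429; later rows by forward substitution.
  T[0,:] = [+0.0000 -0.2857 -0.1429 +0.7143 -0.8571]
  T[1,:] = [+0.0000 -0.1714 +0.7143 -0.1714 -0.7143]
  T[2,:] = [+0.0000 -0.0095 -0.4048 -0.1762 -0.5952]
  T[3,:] = [+0.0000 -0.1746 +0.5794 +0.2698 +0.4206]
  T[4,:] = [+0.0000 +0.0627 +0.1647 +0.2849 +1.2103]
|λ(T)| sorted: 1.1937, 0.2337, 0.2337, 0.1461, 0.0000.
spectral radius ρ = 1.1937; 1.1937 > 1 ⇒ diverges.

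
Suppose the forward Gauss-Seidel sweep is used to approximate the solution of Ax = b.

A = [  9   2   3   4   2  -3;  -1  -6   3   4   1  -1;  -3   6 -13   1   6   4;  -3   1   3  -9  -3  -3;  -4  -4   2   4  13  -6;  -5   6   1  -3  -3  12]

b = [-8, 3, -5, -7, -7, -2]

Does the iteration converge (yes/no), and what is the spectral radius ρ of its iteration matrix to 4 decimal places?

A = D + L + U where D = diag(9, -6, -13, -9, 13, 12).
GS T = -(D+L)⁻¹U: row 0 first, T[0,4] = -(2)/(9) = -0.2222; later rows by forward substitution.
  T[0,:] = [+0.0000  -0.2222  -0.3333  -0.4444  -0.2222  +0.3333]
  T[1,:] = [+0.0000  +0.0370  +0.5556  +0.7407  +0.2037  -0.2222]
  T[2,:] = [+0.0000  +0.0684  +0.3333  +0.5214  +0.6068  +0.1282]
  T[3,:] = [+0.0000  +0.1010  +0.2840  +0.4042  -0.0343  -0.4264]
  T[4,:] = [+0.0000  -0.0986  -0.0703  -0.1134  -0.0885  +0.6072]
  T[5,:] = [+0.0000  -0.1162  -0.3910  -0.5263  -0.2757  +0.2845]
|eigenvalues of T|: 0.8919, 0.2224, 0.2224, 0.1696, 0.0732, 0.0000.
ρ(T) = max|λ| = 0.8919; 0.8919 < 1, so it converges for any x₀.

yes, ρ = 0.8919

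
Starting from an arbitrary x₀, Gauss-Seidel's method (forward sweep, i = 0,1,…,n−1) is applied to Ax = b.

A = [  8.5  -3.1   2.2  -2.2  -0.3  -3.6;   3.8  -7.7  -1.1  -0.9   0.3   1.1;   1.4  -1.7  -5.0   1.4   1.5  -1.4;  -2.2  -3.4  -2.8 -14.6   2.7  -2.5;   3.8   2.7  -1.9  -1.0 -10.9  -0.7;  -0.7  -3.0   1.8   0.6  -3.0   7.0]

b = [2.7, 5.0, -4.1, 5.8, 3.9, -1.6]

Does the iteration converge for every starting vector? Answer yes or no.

yes

Split A = D + L + U, D = diag(8.5, -7.7, -5, -14.6, -10.9, 7).
Gauss-Seidel: T = -(D+L)⁻¹U, row 0 first, T[0,2] = -(2.2)/(8.5) = -0.2588; later rows by forward substitution.
  T[0,:] = [+0.0000, +0.3647, -0.2588, +0.2588, +0.0353, +0.4235]
  T[1,:] = [+0.0000, +0.1800, -0.2706, +0.0108, +0.0564, +0.3519]
  T[2,:] = [+0.0000, +0.0409, +0.0195, +0.3488, +0.2907, -0.2810]
  T[3,:] = [+0.0000, -0.1047, +0.0983, -0.1084, +0.1107, -0.2631]
  T[4,:] = [+0.0000, +0.1742, -0.1697, +0.0421, -0.0346, +0.2437]
  T[5,:] = [+0.0000, +0.1867, -0.2280, -0.0318, -0.0714, +0.3924]
|roots of det(T-λI)|: 0.6255, 0.1417, 0.0827, 0.0486, 0.0486, 0.0000.
ρ = 0.6255; 0.6255 < 1: convergent.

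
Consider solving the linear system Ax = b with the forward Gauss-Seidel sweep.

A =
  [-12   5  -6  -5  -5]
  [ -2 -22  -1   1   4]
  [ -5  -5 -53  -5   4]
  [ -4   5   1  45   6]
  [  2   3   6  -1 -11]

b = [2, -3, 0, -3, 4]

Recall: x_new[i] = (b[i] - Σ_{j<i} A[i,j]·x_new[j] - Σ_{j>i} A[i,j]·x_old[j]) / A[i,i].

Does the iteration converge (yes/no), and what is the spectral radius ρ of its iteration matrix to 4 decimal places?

yes, ρ = 0.1943

Diagonal D = diag(-12, -22, -53, 45, -11); L, U strict lower/upper.
GS T = -(D+L)⁻¹U: row 0 first, T[0,3] = -(-5)/(-12) = -0.4167; later rows by forward substitution.
  T[0,:] = [+0.0000, +0.4167, -0.5000, -0.4167, -0.4167]
  T[1,:] = [+0.0000, -0.0379, +0.0000, +0.0833, +0.2197]
  T[2,:] = [+0.0000, -0.0357, +0.0472, -0.0629, +0.0941]
  T[3,:] = [+0.0000, +0.0420, -0.0455, -0.0449, -0.1969]
  T[4,:] = [+0.0000, +0.0421, -0.0610, -0.0833, +0.0534]
moduli |λ_i(T)| = 0.1943, 0.1198, 0.1198, 0.0155, 0.0000.
ρ = 0.1943; 0.1943 < 1, so it converges for any x₀.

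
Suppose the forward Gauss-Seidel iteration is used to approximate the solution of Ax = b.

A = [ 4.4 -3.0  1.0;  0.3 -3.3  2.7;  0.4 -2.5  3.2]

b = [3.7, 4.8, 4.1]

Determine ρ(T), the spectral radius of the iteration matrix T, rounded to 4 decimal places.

Diagonal D = diag(4.4, -3.3, 3.2); L, U strict lower/upper.
GS T = -(D+L)⁻¹U: row 0 first, T[0,1] = -(-3)/(4.4) = +0.6818; later rows by forward substitution.
  T[0,:] = [+0.0000, +0.6818, -0.2273]
  T[1,:] = [+0.0000, +0.0620, +0.7975]
  T[2,:] = [+0.0000, -0.0368, +0.6515]
|eigenvalues of T|: 0.5966, 0.1169, 0.0000.
spectral radius ρ = 0.5966; 0.5966 < 1 ⇒ converges.

0.5966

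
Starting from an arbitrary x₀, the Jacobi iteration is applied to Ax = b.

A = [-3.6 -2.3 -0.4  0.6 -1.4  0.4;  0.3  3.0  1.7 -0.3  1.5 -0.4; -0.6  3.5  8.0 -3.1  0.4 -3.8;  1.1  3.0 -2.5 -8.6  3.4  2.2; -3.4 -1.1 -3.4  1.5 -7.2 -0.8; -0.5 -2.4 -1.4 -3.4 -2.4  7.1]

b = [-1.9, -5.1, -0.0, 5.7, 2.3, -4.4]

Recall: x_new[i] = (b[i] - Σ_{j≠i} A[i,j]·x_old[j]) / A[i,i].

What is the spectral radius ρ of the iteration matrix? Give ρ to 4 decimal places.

1.1254

Write A = D+L+U with D = diag(-3.6, 3, 8, -8.6, -7.2, 7.1).
T_J = -D⁻¹(L+U): T[5,0] = -(-0.5)/(7.1) = +0.0704; T[5,5] = 0.
  T[0,:] = [+0.0000  -0.6389  -0.1111  +0.1667  -0.3889  +0.1111]
  T[1,:] = [-0.1000  +0.0000  -0.5667  +0.1000  -0.5000  +0.1333]
  T[2,:] = [+0.0750  -0.4375  +0.0000  +0.3875  -0.0500  +0.4750]
  T[3,:] = [+0.1279  +0.3488  -0.2907  +0.0000  +0.3953  +0.2558]
  T[4,:] = [-0.4722  -0.1528  -0.4722  +0.2083  +0.0000  -0.1111]
  T[5,:] = [+0.0704  +0.3380  +0.1972  +0.4789  +0.3380  +0.0000]
|eigenvalues of T|: 1.1254, 0.7523, 0.7523, 0.4642, 0.2578, 0.2578.
ρ(T) = max|λ| = 1.1254; 1.1254 > 1: divergent.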